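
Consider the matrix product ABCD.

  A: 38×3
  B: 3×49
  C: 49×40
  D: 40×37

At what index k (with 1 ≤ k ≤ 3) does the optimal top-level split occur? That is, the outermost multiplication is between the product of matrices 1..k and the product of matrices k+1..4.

Adjacent pairs: AB = 38·3·49 = 5586; BC = 3·49·40 = 5880; CD = 49·40·37 = 72520.
Length 3: A..C: k=1: 0+5880+38·3·40=10440; k=2: 5586+0+38·49·40=80066 → min 10440 | B..D: k=2: 0+72520+3·49·37=77959; k=3: 5880+0+3·40·37=10320 → min 10320.
Top-level splits: k=1: (A..A)·(B..D) → 0+10320+38·3·37 = 14538; k=2: (A..B)·(C..D) → 5586+72520+38·49·37 = 147000; k=3: (A..C)·(D..D) → 10440+0+38·40·37 = 66680.
Best split is after A, i.e. k = 1.

1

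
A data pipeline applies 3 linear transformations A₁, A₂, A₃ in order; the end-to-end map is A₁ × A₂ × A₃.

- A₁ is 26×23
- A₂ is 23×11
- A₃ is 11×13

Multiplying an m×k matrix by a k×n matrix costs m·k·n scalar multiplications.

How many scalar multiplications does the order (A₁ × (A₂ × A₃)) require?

(A₂ × A₃): 23×11 by 11×13 → 23×13, cost 23·11·13 = 3289
(A₁ × (A₂ × A₃)): 26×23 by 23×13 → 26×13, cost 26·23·13 = 7774; cumulative 11063
Total: 11063 scalar multiplications.

11063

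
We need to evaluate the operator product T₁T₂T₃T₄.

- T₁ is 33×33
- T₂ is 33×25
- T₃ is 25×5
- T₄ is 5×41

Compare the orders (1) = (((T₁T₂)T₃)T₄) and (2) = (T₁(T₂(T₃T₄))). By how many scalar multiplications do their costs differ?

Order (1) = (((T₁T₂)T₃)T₄): (T₁T₂): 33×33 by 33×25 → 33×25, cost 33·33·25 = 27225; ((T₁T₂)T₃): 33×25 by 25×5 → 33×5, cost 33·25·5 = 4125; cumulative 31350; (((T₁T₂)T₃)T₄): 33×5 by 5×41 → 33×41, cost 33·5·41 = 6765; cumulative 38115. Total 38115.
Order (2) = (T₁(T₂(T₃T₄))): (T₃T₄): 25×5 by 5×41 → 25×41, cost 25·5·41 = 5125; (T₂(T₃T₄)): 33×25 by 25×41 → 33×41, cost 33·25·41 = 33825; cumulative 38950; (T₁(T₂(T₃T₄))): 33×33 by 33×41 → 33×41, cost 33·33·41 = 44649; cumulative 83599. Total 83599.
Difference: |38115 − 83599| = 45484.

45484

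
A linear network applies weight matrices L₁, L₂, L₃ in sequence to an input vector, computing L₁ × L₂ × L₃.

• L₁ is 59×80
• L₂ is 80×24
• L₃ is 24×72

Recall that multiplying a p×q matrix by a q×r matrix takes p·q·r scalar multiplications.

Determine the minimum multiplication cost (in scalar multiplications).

Order (L₁ × (L₂ × L₃)): (L₂ × L₃): 80×24 by 24×72 → 80×72, cost 80·24·72 = 138240; (L₁ × (L₂ × L₃)): 59×80 by 80×72 → 59×72, cost 59·80·72 = 339840; cumulative 478080. Total 478080.
Order ((L₁ × L₂) × L₃): (L₁ × L₂): 59×80 by 80×24 → 59×24, cost 59·80·24 = 113280; ((L₁ × L₂) × L₃): 59×24 by 24×72 → 59×72, cost 59·24·72 = 101952; cumulative 215232. Total 215232.
Minimum: 215232.

215232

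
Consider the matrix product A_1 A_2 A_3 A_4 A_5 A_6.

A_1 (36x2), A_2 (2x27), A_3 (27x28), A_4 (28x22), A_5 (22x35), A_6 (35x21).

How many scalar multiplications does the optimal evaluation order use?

Adjacent pairs: A_1A_2 = 36·2·27 = 1944; A_2A_3 = 2·27·28 = 1512; A_3A_4 = 27·28·22 = 16632; A_4A_5 = 28·22·35 = 21560; A_5A_6 = 22·35·21 = 16170.
Length 3: A_1..A_3: k=1: 0+1512+36·2·28=3528; k=2: 1944+0+36·27·28=29160 → min 3528 | A_2..A_4: k=2: 0+16632+2·27·22=17820; k=3: 1512+0+2·28·22=2744 → min 2744 | A_3..A_5: k=3: 0+21560+27·28·35=48020; k=4: 16632+0+27·22·35=37422 → min 37422 | A_4..A_6: k=4: 0+16170+28·22·21=29106; k=5: 21560+0+28·35·21=42140 → min 29106.
Length 4: A_1..A_4: k=1: 0+2744+36·2·22=4328; k=2: 1944+16632+36·27·22=39960; k=3: 3528+0+36·28·22=25704 → min 4328 | A_2..A_5: k=2: 0+37422+2·27·35=39312; k=3: 1512+21560+2·28·35=25032; k=4: 2744+0+2·22·35=4284 → min 4284 | A_3..A_6: k=3: 0+29106+27·28·21=44982; k=4: 16632+16170+27·22·21=45276; k=5: 37422+0+27·35·21=57267 → min 44982.
Length 5: A_1..A_5: k=1: 0+4284+36·2·35=6804; k=2: 1944+37422+36·27·35=73386; k=3: 3528+21560+36·28·35=60368; k=4: 4328+0+36·22·35=32048 → min 6804 | A_2..A_6: k=2: 0+44982+2·27·21=46116; k=3: 1512+29106+2·28·21=31794; k=4: 2744+16170+2·22·21=19838; k=5: 4284+0+2·35·21=5754 → min 5754.
Length 6: A_1..A_6: k=1: 0+5754+36·2·21=7266; k=2: 1944+44982+36·27·21=67338; k=3: 3528+29106+36·28·21=53802; k=4: 4328+16170+36·22·21=37130; k=5: 6804+0+36·35·21=33264 → min 7266.
Optimal order: (A_1 ((((A_2 A_3) A_4) A_5) A_6)) with cost 7266.

7266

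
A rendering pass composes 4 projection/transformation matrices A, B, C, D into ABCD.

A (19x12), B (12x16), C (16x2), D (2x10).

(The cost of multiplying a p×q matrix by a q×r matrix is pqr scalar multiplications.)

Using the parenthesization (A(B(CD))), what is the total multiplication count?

(CD): 16×2 by 2×10 → 16×10, cost 16·2·10 = 320
(B(CD)): 12×16 by 16×10 → 12×10, cost 12·16·10 = 1920; cumulative 2240
(A(B(CD))): 19×12 by 12×10 → 19×10, cost 19·12·10 = 2280; cumulative 4520
Total: 4520 scalar multiplications.

4520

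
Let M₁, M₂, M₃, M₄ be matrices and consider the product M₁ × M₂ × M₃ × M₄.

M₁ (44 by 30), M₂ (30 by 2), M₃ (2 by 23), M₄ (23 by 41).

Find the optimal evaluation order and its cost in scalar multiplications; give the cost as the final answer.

Adjacent pairs: M₁M₂ = 44·30·2 = 2640; M₂M₃ = 30·2·23 = 1380; M₃M₄ = 2·23·41 = 1886.
Length 3: M₁..M₃: k=1: 0+1380+44·30·23=31740; k=2: 2640+0+44·2·23=4664 → min 4664 | M₂..M₄: k=2: 0+1886+30·2·41=4346; k=3: 1380+0+30·23·41=29670 → min 4346.
Length 4: M₁..M₄: k=1: 0+4346+44·30·41=58466; k=2: 2640+1886+44·2·41=8134; k=3: 4664+0+44·23·41=46156 → min 8134.
Optimal parenthesization: ((M₁ × M₂) × (M₃ × M₄)) with cost 8134.

8134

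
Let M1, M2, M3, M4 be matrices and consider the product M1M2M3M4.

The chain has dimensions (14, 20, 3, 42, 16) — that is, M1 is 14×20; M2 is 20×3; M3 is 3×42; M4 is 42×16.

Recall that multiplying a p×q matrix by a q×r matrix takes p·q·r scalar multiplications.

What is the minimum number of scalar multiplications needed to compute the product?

3528

Adjacent pairs: M1M2 = 14·20·3 = 840; M2M3 = 20·3·42 = 2520; M3M4 = 3·42·16 = 2016.
Length 3: M1..M3: k=1: 0+2520+14·20·42=14280; k=2: 840+0+14·3·42=2604 → min 2604 | M2..M4: k=2: 0+2016+20·3·16=2976; k=3: 2520+0+20·42·16=15960 → min 2976.
Length 4: M1..M4: k=1: 0+2976+14·20·16=7456; k=2: 840+2016+14·3·16=3528; k=3: 2604+0+14·42·16=12012 → min 3528.
Optimal order: ((M1M2)(M3M4)) with cost 3528.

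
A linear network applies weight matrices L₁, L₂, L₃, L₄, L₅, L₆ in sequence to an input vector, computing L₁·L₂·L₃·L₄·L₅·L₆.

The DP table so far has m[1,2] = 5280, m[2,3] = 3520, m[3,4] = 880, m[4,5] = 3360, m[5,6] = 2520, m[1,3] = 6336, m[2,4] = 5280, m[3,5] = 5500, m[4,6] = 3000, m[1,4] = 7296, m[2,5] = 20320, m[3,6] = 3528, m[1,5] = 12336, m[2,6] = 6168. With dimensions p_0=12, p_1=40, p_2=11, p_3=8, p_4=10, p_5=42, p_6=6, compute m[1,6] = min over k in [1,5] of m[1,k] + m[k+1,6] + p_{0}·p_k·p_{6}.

m[1,6] = min over k∈[1,5] of m[1,k]+m[k+1,6]+p_{0}·p_k·p_{6}.
k=1: 0 + 6168 + 12·40·6 = 9048; k=2: 5280 + 3528 + 12·11·6 = 9600; k=3: 6336 + 3000 + 12·8·6 = 9912; k=4: 7296 + 2520 + 12·10·6 = 10536; k=5: 12336 + 0 + 12·42·6 = 15360.
Minimum: 9048 at k=1.

9048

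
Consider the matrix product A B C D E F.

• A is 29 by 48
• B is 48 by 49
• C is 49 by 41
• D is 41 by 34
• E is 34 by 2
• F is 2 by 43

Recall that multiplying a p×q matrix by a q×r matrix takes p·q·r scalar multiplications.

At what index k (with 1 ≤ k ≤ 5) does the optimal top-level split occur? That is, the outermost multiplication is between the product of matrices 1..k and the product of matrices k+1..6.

5

Adjacent pairs: AB = 29·48·49 = 68208; BC = 48·49·41 = 96432; CD = 49·41·34 = 68306; DE = 41·34·2 = 2788; EF = 34·2·43 = 2924.
Length 3: A..C: k=1: 0+96432+29·48·41=153504; k=2: 68208+0+29·49·41=126469 → min 126469 | B..D: k=2: 0+68306+48·49·34=148274; k=3: 96432+0+48·41·34=163344 → min 148274 | C..E: k=3: 0+2788+49·41·2=6806; k=4: 68306+0+49·34·2=71638 → min 6806 | D..F: k=4: 0+2924+41·34·43=62866; k=5: 2788+0+41·2·43=6314 → min 6314.
Length 4: A..D: k=1: 0+148274+29·48·34=195602; k=2: 68208+68306+29·49·34=184828; k=3: 126469+0+29·41·34=166895 → min 166895 | B..E: k=2: 0+6806+48·49·2=11510; k=3: 96432+2788+48·41·2=103156; k=4: 148274+0+48·34·2=151538 → min 11510 | C..F: k=3: 0+6314+49·41·43=92701; k=4: 68306+2924+49·34·43=142868; k=5: 6806+0+49·2·43=11020 → min 11020.
Length 5: A..E: k=1: 0+11510+29·48·2=14294; k=2: 68208+6806+29·49·2=77856; k=3: 126469+2788+29·41·2=131635; k=4: 166895+0+29·34·2=168867 → min 14294 | B..F: k=2: 0+11020+48·49·43=112156; k=3: 96432+6314+48·41·43=187370; k=4: 148274+2924+48·34·43=221374; k=5: 11510+0+48·2·43=15638 → min 15638.
Top-level splits: k=1: (A..A)·(B..F) → 0+15638+29·48·43 = 75494; k=2: (A..B)·(C..F) → 68208+11020+29·49·43 = 140331; k=3: (A..C)·(D..F) → 126469+6314+29·41·43 = 183910; k=4: (A..D)·(E..F) → 166895+2924+29·34·43 = 212217; k=5: (A..E)·(F..F) → 14294+0+29·2·43 = 16788.
Best split is after E, i.e. k = 5.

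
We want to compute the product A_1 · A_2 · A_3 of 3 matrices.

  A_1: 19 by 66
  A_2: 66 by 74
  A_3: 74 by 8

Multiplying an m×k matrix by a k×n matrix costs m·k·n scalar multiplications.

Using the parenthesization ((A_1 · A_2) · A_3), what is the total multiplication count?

(A_1 · A_2): 19×66 by 66×74 → 19×74, cost 19·66·74 = 92796
((A_1 · A_2) · A_3): 19×74 by 74×8 → 19×8, cost 19·74·8 = 11248; cumulative 104044
Total: 104044 scalar multiplications.

104044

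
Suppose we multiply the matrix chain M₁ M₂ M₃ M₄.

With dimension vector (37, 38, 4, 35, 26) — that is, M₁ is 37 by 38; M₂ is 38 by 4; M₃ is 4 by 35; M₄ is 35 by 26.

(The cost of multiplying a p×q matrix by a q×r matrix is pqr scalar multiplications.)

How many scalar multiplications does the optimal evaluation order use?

Adjacent pairs: M₁M₂ = 37·38·4 = 5624; M₂M₃ = 38·4·35 = 5320; M₃M₄ = 4·35·26 = 3640.
Length 3: M₁..M₃: k=1: 0+5320+37·38·35=54530; k=2: 5624+0+37·4·35=10804 → min 10804 | M₂..M₄: k=2: 0+3640+38·4·26=7592; k=3: 5320+0+38·35·26=39900 → min 7592.
Length 4: M₁..M₄: k=1: 0+7592+37·38·26=44148; k=2: 5624+3640+37·4·26=13112; k=3: 10804+0+37·35·26=44474 → min 13112.
Optimal order: ((M₁ M₂) (M₃ M₄)) with cost 13112.

13112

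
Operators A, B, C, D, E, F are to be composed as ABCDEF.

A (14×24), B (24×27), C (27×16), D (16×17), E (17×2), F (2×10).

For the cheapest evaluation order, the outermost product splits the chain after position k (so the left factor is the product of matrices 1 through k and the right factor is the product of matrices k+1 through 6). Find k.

5

Adjacent pairs: AB = 14·24·27 = 9072; BC = 24·27·16 = 10368; CD = 27·16·17 = 7344; DE = 16·17·2 = 544; EF = 17·2·10 = 340.
Length 3: A..C: k=1: 0+10368+14·24·16=15744; k=2: 9072+0+14·27·16=15120 → min 15120 | B..D: k=2: 0+7344+24·27·17=18360; k=3: 10368+0+24·16·17=16896 → min 16896 | C..E: k=3: 0+544+27·16·2=1408; k=4: 7344+0+27·17·2=8262 → min 1408 | D..F: k=4: 0+340+16·17·10=3060; k=5: 544+0+16·2·10=864 → min 864.
Length 4: A..D: k=1: 0+16896+14·24·17=22608; k=2: 9072+7344+14·27·17=22842; k=3: 15120+0+14·16·17=18928 → min 18928 | B..E: k=2: 0+1408+24·27·2=2704; k=3: 10368+544+24·16·2=11680; k=4: 16896+0+24·17·2=17712 → min 2704 | C..F: k=3: 0+864+27·16·10=5184; k=4: 7344+340+27·17·10=12274; k=5: 1408+0+27·2·10=1948 → min 1948.
Length 5: A..E: k=1: 0+2704+14·24·2=3376; k=2: 9072+1408+14·27·2=11236; k=3: 15120+544+14·16·2=16112; k=4: 18928+0+14·17·2=19404 → min 3376 | B..F: k=2: 0+1948+24·27·10=8428; k=3: 10368+864+24·16·10=15072; k=4: 16896+340+24·17·10=21316; k=5: 2704+0+24·2·10=3184 → min 3184.
Top-level splits: k=1: (A..A)·(B..F) → 0+3184+14·24·10 = 6544; k=2: (A..B)·(C..F) → 9072+1948+14·27·10 = 14800; k=3: (A..C)·(D..F) → 15120+864+14·16·10 = 18224; k=4: (A..D)·(E..F) → 18928+340+14·17·10 = 21648; k=5: (A..E)·(F..F) → 3376+0+14·2·10 = 3656.
Best split is after E, i.e. k = 5.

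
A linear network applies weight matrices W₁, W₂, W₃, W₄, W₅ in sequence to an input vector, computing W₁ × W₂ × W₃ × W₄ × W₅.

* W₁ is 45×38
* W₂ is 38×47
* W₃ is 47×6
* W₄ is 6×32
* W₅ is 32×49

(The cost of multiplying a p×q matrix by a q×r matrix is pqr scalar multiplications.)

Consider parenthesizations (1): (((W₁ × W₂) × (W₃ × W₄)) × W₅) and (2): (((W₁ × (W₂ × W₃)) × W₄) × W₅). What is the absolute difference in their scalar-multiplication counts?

Order (1) = (((W₁ × W₂) × (W₃ × W₄)) × W₅): (W₁ × W₂): 45×38 by 38×47 → 45×47, cost 45·38·47 = 80370; (W₃ × W₄): 47×6 by 6×32 → 47×32, cost 47·6·32 = 9024; ((W₁ × W₂) × (W₃ × W₄)): 45×47 by 47×32 → 45×32, cost 45·47·32 = 67680; cumulative 157074; (((W₁ × W₂) × (W₃ × W₄)) × W₅): 45×32 by 32×49 → 45×49, cost 45·32·49 = 70560; cumulative 227634. Total 227634.
Order (2) = (((W₁ × (W₂ × W₃)) × W₄) × W₅): (W₂ × W₃): 38×47 by 47×6 → 38×6, cost 38·47·6 = 10716; (W₁ × (W₂ × W₃)): 45×38 by 38×6 → 45×6, cost 45·38·6 = 10260; cumulative 20976; ((W₁ × (W₂ × W₃)) × W₄): 45×6 by 6×32 → 45×32, cost 45·6·32 = 8640; cumulative 29616; (((W₁ × (W₂ × W₃)) × W₄) × W₅): 45×32 by 32×49 → 45×49, cost 45·32·49 = 70560; cumulative 100176. Total 100176.
Difference: |227634 − 100176| = 127458.

127458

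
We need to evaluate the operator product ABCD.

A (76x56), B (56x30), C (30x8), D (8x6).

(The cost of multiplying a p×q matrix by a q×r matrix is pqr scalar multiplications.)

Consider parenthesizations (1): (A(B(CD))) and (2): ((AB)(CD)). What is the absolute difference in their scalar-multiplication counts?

Order (1) = (A(B(CD))): (CD): 30×8 by 8×6 → 30×6, cost 30·8·6 = 1440; (B(CD)): 56×30 by 30×6 → 56×6, cost 56·30·6 = 10080; cumulative 11520; (A(B(CD))): 76×56 by 56×6 → 76×6, cost 76·56·6 = 25536; cumulative 37056. Total 37056.
Order (2) = ((AB)(CD)): (AB): 76×56 by 56×30 → 76×30, cost 76·56·30 = 127680; (CD): 30×8 by 8×6 → 30×6, cost 30·8·6 = 1440; ((AB)(CD)): 76×30 by 30×6 → 76×6, cost 76·30·6 = 13680; cumulative 142800. Total 142800.
Difference: |37056 − 142800| = 105744.

105744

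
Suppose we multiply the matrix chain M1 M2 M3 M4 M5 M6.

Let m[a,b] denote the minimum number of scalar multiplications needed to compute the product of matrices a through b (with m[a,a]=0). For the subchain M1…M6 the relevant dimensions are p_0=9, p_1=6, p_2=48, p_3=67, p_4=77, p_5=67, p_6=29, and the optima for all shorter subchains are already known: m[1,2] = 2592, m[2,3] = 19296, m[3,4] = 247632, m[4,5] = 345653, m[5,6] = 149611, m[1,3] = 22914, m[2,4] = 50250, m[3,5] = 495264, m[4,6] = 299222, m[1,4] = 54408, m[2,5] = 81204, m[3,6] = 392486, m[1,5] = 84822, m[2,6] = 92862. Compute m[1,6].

m[1,6] = min over k∈[1,5] of m[1,k]+m[k+1,6]+p_{0}·p_k·p_{6}.
k=1: 0 + 92862 + 9·6·29 = 94428; k=2: 2592 + 392486 + 9·48·29 = 407606; k=3: 22914 + 299222 + 9·67·29 = 339623; k=4: 54408 + 149611 + 9·77·29 = 224116; k=5: 84822 + 0 + 9·67·29 = 102309.
Minimum: 94428 at k=1.

94428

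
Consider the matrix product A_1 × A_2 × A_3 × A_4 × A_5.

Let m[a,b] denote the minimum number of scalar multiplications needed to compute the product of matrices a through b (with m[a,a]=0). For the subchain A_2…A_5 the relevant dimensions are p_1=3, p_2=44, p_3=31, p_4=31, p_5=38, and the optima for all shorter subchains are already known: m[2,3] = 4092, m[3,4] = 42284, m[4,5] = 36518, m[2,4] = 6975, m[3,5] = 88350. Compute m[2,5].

m[2,5] = min over k∈[2,4] of m[2,k]+m[k+1,5]+p_{1}·p_k·p_{5}.
k=2: 0 + 88350 + 3·44·38 = 93366; k=3: 4092 + 36518 + 3·31·38 = 44144; k=4: 6975 + 0 + 3·31·38 = 10509.
Minimum: 10509 at k=4.

10509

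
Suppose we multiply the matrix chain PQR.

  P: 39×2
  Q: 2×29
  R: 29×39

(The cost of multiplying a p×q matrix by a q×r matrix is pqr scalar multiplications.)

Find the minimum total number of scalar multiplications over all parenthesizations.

Order (P(QR)): (QR): 2×29 by 29×39 → 2×39, cost 2·29·39 = 2262; (P(QR)): 39×2 by 2×39 → 39×39, cost 39·2·39 = 3042; cumulative 5304. Total 5304.
Order ((PQ)R): (PQ): 39×2 by 2×29 → 39×29, cost 39·2·29 = 2262; ((PQ)R): 39×29 by 29×39 → 39×39, cost 39·29·39 = 44109; cumulative 46371. Total 46371.
Minimum: 5304.

5304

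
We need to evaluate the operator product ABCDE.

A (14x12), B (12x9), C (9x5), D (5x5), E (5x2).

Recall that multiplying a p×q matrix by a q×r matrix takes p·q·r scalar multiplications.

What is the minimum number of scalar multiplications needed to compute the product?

692

Adjacent pairs: AB = 14·12·9 = 1512; BC = 12·9·5 = 540; CD = 9·5·5 = 225; DE = 5·5·2 = 50.
Length 3: A..C: k=1: 0+540+14·12·5=1380; k=2: 1512+0+14·9·5=2142 → min 1380 | B..D: k=2: 0+225+12·9·5=765; k=3: 540+0+12·5·5=840 → min 765 | C..E: k=3: 0+50+9·5·2=140; k=4: 225+0+9·5·2=315 → min 140.
Length 4: A..D: k=1: 0+765+14·12·5=1605; k=2: 1512+225+14·9·5=2367; k=3: 1380+0+14·5·5=1730 → min 1605 | B..E: k=2: 0+140+12·9·2=356; k=3: 540+50+12·5·2=710; k=4: 765+0+12·5·2=885 → min 356.
Length 5: A..E: k=1: 0+356+14·12·2=692; k=2: 1512+140+14·9·2=1904; k=3: 1380+50+14·5·2=1570; k=4: 1605+0+14·5·2=1745 → min 692.
Optimal order: (A(B(C(DE)))) with cost 692.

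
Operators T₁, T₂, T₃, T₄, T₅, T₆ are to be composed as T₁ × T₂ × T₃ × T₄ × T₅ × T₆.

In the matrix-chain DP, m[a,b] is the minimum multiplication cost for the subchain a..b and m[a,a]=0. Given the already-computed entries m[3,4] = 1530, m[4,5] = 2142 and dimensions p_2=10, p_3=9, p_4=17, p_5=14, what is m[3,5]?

m[3,5] = min over k∈[3,4] of m[3,k]+m[k+1,5]+p_{2}·p_k·p_{5}.
k=3: 0 + 2142 + 10·9·14 = 3402; k=4: 1530 + 0 + 10·17·14 = 3910.
Minimum: 3402 at k=3.

3402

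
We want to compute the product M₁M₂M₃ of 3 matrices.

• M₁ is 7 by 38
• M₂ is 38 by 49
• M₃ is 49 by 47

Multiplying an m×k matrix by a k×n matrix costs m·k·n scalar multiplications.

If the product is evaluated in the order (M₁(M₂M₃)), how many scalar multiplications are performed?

100016

(M₂M₃): 38×49 by 49×47 → 38×47, cost 38·49·47 = 87514
(M₁(M₂M₃)): 7×38 by 38×47 → 7×47, cost 7·38·47 = 12502; cumulative 100016
Total: 100016 scalar multiplications.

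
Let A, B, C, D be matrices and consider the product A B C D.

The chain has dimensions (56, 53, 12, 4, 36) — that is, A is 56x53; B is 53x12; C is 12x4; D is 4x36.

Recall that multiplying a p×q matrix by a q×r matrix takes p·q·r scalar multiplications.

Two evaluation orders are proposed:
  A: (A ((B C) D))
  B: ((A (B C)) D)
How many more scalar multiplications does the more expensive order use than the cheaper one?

94544

Order A = (A ((B C) D)): (B C): 53×12 by 12×4 → 53×4, cost 53·12·4 = 2544; ((B C) D): 53×4 by 4×36 → 53×36, cost 53·4·36 = 7632; cumulative 10176; (A ((B C) D)): 56×53 by 53×36 → 56×36, cost 56·53·36 = 106848; cumulative 117024. Total 117024.
Order B = ((A (B C)) D): (B C): 53×12 by 12×4 → 53×4, cost 53·12·4 = 2544; (A (B C)): 56×53 by 53×4 → 56×4, cost 56·53·4 = 11872; cumulative 14416; ((A (B C)) D): 56×4 by 4×36 → 56×36, cost 56·4·36 = 8064; cumulative 22480. Total 22480.
Difference: |117024 − 22480| = 94544.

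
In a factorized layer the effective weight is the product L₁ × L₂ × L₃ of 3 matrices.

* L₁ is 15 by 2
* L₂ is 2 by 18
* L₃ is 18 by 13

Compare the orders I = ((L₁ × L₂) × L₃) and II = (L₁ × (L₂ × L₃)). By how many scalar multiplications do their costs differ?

3192

Order I = ((L₁ × L₂) × L₃): (L₁ × L₂): 15×2 by 2×18 → 15×18, cost 15·2·18 = 540; ((L₁ × L₂) × L₃): 15×18 by 18×13 → 15×13, cost 15·18·13 = 3510; cumulative 4050. Total 4050.
Order II = (L₁ × (L₂ × L₃)): (L₂ × L₃): 2×18 by 18×13 → 2×13, cost 2·18·13 = 468; (L₁ × (L₂ × L₃)): 15×2 by 2×13 → 15×13, cost 15·2·13 = 390; cumulative 858. Total 858.
Difference: |4050 − 858| = 3192.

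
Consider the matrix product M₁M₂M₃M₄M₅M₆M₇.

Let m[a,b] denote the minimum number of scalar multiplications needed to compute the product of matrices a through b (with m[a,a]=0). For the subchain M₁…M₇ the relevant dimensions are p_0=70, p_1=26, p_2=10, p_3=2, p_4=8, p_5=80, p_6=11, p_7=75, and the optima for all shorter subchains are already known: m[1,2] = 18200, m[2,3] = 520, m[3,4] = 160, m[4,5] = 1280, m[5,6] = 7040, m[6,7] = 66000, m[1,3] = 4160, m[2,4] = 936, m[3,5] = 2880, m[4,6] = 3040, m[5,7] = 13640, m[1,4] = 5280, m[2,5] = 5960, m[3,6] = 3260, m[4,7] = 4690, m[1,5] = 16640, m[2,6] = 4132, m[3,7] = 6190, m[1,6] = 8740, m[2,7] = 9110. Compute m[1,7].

m[1,7] = min over k∈[1,6] of m[1,k]+m[k+1,7]+p_{0}·p_k·p_{7}.
k=1: 0 + 9110 + 70·26·75 = 145610; k=2: 18200 + 6190 + 70·10·75 = 76890; k=3: 4160 + 4690 + 70·2·75 = 19350; k=4: 5280 + 13640 + 70·8·75 = 60920; k=5: 16640 + 66000 + 70·80·75 = 502640; k=6: 8740 + 0 + 70·11·75 = 66490.
Minimum: 19350 at k=3.

19350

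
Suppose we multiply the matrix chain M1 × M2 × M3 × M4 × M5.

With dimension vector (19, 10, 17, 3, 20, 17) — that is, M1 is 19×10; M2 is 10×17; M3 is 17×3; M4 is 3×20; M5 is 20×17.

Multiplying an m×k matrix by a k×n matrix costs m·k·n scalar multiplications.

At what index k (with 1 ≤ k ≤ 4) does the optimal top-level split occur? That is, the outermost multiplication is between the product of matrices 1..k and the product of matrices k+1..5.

Adjacent pairs: M1M2 = 19·10·17 = 3230; M2M3 = 10·17·3 = 510; M3M4 = 17·3·20 = 1020; M4M5 = 3·20·17 = 1020.
Length 3: M1..M3: k=1: 0+510+19·10·3=1080; k=2: 3230+0+19·17·3=4199 → min 1080 | M2..M4: k=2: 0+1020+10·17·20=4420; k=3: 510+0+10·3·20=1110 → min 1110 | M3..M5: k=3: 0+1020+17·3·17=1887; k=4: 1020+0+17·20·17=6800 → min 1887.
Length 4: M1..M4: k=1: 0+1110+19·10·20=4910; k=2: 3230+1020+19·17·20=10710; k=3: 1080+0+19·3·20=2220 → min 2220 | M2..M5: k=2: 0+1887+10·17·17=4777; k=3: 510+1020+10·3·17=2040; k=4: 1110+0+10·20·17=4510 → min 2040.
Top-level splits: k=1: (M1..M1)·(M2..M5) → 0+2040+19·10·17 = 5270; k=2: (M1..M2)·(M3..M5) → 3230+1887+19·17·17 = 10608; k=3: (M1..M3)·(M4..M5) → 1080+1020+19·3·17 = 3069; k=4: (M1..M4)·(M5..M5) → 2220+0+19·20·17 = 8680.
Best split is after M3, i.e. k = 3.

3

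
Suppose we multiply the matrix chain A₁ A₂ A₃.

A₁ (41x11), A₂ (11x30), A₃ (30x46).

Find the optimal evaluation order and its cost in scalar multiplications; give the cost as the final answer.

(A₁ (A₂ A₃)): cost 35926.
((A₁ A₂) A₃): cost 70110.
Optimal: (A₁ (A₂ A₃)) with cost 35926.

35926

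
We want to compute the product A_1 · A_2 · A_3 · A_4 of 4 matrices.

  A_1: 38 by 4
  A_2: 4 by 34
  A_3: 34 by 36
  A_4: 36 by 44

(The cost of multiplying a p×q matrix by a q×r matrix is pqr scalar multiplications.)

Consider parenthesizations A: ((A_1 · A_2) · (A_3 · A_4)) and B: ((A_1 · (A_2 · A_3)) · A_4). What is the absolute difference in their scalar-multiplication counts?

Order A = ((A_1 · A_2) · (A_3 · A_4)): (A_1 · A_2): 38×4 by 4×34 → 38×34, cost 38·4·34 = 5168; (A_3 · A_4): 34×36 by 36×44 → 34×44, cost 34·36·44 = 53856; ((A_1 · A_2) · (A_3 · A_4)): 38×34 by 34×44 → 38×44, cost 38·34·44 = 56848; cumulative 115872. Total 115872.
Order B = ((A_1 · (A_2 · A_3)) · A_4): (A_2 · A_3): 4×34 by 34×36 → 4×36, cost 4·34·36 = 4896; (A_1 · (A_2 · A_3)): 38×4 by 4×36 → 38×36, cost 38·4·36 = 5472; cumulative 10368; ((A_1 · (A_2 · A_3)) · A_4): 38×36 by 36×44 → 38×44, cost 38·36·44 = 60192; cumulative 70560. Total 70560.
Difference: |115872 − 70560| = 45312.

45312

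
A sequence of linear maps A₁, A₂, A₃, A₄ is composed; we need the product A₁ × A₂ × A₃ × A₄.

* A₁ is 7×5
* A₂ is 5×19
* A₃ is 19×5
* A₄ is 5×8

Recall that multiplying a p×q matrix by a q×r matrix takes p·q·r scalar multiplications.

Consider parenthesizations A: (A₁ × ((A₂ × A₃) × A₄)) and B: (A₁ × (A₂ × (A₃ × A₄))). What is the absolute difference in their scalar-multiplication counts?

Order A = (A₁ × ((A₂ × A₃) × A₄)): (A₂ × A₃): 5×19 by 19×5 → 5×5, cost 5·19·5 = 475; ((A₂ × A₃) × A₄): 5×5 by 5×8 → 5×8, cost 5·5·8 = 200; cumulative 675; (A₁ × ((A₂ × A₃) × A₄)): 7×5 by 5×8 → 7×8, cost 7·5·8 = 280; cumulative 955. Total 955.
Order B = (A₁ × (A₂ × (A₃ × A₄))): (A₃ × A₄): 19×5 by 5×8 → 19×8, cost 19·5·8 = 760; (A₂ × (A₃ × A₄)): 5×19 by 19×8 → 5×8, cost 5·19·8 = 760; cumulative 1520; (A₁ × (A₂ × (A₃ × A₄))): 7×5 by 5×8 → 7×8, cost 7·5·8 = 280; cumulative 1800. Total 1800.
Difference: |955 − 1800| = 845.

845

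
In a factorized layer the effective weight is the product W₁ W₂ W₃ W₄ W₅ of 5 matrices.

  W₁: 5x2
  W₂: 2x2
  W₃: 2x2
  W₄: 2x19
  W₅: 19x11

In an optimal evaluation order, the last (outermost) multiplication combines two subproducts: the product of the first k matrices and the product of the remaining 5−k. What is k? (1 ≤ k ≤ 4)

Adjacent pairs: W₁W₂ = 5·2·2 = 20; W₂W₃ = 2·2·2 = 8; W₃W₄ = 2·2·19 = 76; W₄W₅ = 2·19·11 = 418.
Length 3: W₁..W₃: k=1: 0+8+5·2·2=28; k=2: 20+0+5·2·2=40 → min 28 | W₂..W₄: k=2: 0+76+2·2·19=152; k=3: 8+0+2·2·19=84 → min 84 | W₃..W₅: k=3: 0+418+2·2·11=462; k=4: 76+0+2·19·11=494 → min 462.
Length 4: W₁..W₄: k=1: 0+84+5·2·19=274; k=2: 20+76+5·2·19=286; k=3: 28+0+5·2·19=218 → min 218 | W₂..W₅: k=2: 0+462+2·2·11=506; k=3: 8+418+2·2·11=470; k=4: 84+0+2·19·11=502 → min 470.
Top-level splits: k=1: (W₁..W₁)·(W₂..W₅) → 0+470+5·2·11 = 580; k=2: (W₁..W₂)·(W₃..W₅) → 20+462+5·2·11 = 592; k=3: (W₁..W₃)·(W₄..W₅) → 28+418+5·2·11 = 556; k=4: (W₁..W₄)·(W₅..W₅) → 218+0+5·19·11 = 1263.
Best split is after W₃, i.e. k = 3.

3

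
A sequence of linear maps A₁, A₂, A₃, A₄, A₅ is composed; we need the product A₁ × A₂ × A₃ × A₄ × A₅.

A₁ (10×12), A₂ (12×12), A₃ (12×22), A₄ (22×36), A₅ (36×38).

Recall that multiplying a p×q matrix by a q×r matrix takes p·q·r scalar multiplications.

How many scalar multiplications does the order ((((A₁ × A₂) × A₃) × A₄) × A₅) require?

(A₁ × A₂): 10×12 by 12×12 → 10×12, cost 10·12·12 = 1440
((A₁ × A₂) × A₃): 10×12 by 12×22 → 10×22, cost 10·12·22 = 2640; cumulative 4080
(((A₁ × A₂) × A₃) × A₄): 10×22 by 22×36 → 10×36, cost 10·22·36 = 7920; cumulative 12000
((((A₁ × A₂) × A₃) × A₄) × A₅): 10×36 by 36×38 → 10×38, cost 10·36·38 = 13680; cumulative 25680
Total: 25680 scalar multiplications.

25680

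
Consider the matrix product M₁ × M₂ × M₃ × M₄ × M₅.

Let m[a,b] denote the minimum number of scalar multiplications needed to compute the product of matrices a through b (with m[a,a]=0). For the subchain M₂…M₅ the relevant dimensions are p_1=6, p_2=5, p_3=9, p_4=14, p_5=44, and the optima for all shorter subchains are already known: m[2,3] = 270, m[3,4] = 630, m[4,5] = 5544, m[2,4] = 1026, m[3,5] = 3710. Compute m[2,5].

m[2,5] = min over k∈[2,4] of m[2,k]+m[k+1,5]+p_{1}·p_k·p_{5}.
k=2: 0 + 3710 + 6·5·44 = 5030; k=3: 270 + 5544 + 6·9·44 = 8190; k=4: 1026 + 0 + 6·14·44 = 4722.
Minimum: 4722 at k=4.

4722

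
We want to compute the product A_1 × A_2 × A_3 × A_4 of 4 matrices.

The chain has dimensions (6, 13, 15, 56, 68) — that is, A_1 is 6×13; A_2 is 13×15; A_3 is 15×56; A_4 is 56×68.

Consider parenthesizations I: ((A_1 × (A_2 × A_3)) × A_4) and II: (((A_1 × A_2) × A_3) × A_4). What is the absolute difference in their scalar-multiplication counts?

9078

Order I = ((A_1 × (A_2 × A_3)) × A_4): (A_2 × A_3): 13×15 by 15×56 → 13×56, cost 13·15·56 = 10920; (A_1 × (A_2 × A_3)): 6×13 by 13×56 → 6×56, cost 6·13·56 = 4368; cumulative 15288; ((A_1 × (A_2 × A_3)) × A_4): 6×56 by 56×68 → 6×68, cost 6·56·68 = 22848; cumulative 38136. Total 38136.
Order II = (((A_1 × A_2) × A_3) × A_4): (A_1 × A_2): 6×13 by 13×15 → 6×15, cost 6·13·15 = 1170; ((A_1 × A_2) × A_3): 6×15 by 15×56 → 6×56, cost 6·15·56 = 5040; cumulative 6210; (((A_1 × A_2) × A_3) × A_4): 6×56 by 56×68 → 6×68, cost 6·56·68 = 22848; cumulative 29058. Total 29058.
Difference: |38136 − 29058| = 9078.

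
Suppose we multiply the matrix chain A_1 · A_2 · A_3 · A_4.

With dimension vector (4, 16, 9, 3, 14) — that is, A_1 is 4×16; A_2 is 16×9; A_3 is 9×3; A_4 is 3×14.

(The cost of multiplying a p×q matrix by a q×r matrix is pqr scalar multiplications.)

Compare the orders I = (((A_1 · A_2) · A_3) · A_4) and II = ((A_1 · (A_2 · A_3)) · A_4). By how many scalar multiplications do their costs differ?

Order I = (((A_1 · A_2) · A_3) · A_4): (A_1 · A_2): 4×16 by 16×9 → 4×9, cost 4·16·9 = 576; ((A_1 · A_2) · A_3): 4×9 by 9×3 → 4×3, cost 4·9·3 = 108; cumulative 684; (((A_1 · A_2) · A_3) · A_4): 4×3 by 3×14 → 4×14, cost 4·3·14 = 168; cumulative 852. Total 852.
Order II = ((A_1 · (A_2 · A_3)) · A_4): (A_2 · A_3): 16×9 by 9×3 → 16×3, cost 16·9·3 = 432; (A_1 · (A_2 · A_3)): 4×16 by 16×3 → 4×3, cost 4·16·3 = 192; cumulative 624; ((A_1 · (A_2 · A_3)) · A_4): 4×3 by 3×14 → 4×14, cost 4·3·14 = 168; cumulative 792. Total 792.
Difference: |852 − 792| = 60.

60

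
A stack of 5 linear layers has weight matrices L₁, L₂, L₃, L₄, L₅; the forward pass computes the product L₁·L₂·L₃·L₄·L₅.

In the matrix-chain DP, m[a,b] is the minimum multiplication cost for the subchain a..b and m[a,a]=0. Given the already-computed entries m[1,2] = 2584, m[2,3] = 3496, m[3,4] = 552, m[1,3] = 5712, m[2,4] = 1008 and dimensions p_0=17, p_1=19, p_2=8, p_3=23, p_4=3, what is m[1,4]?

m[1,4] = min over k∈[1,3] of m[1,k]+m[k+1,4]+p_{0}·p_k·p_{4}.
k=1: 0 + 1008 + 17·19·3 = 1977; k=2: 2584 + 552 + 17·8·3 = 3544; k=3: 5712 + 0 + 17·23·3 = 6885.
Minimum: 1977 at k=1.

1977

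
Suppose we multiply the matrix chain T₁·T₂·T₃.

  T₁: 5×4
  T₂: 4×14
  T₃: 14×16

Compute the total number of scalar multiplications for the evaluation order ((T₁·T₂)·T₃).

1400

(T₁·T₂): 5×4 by 4×14 → 5×14, cost 5·4·14 = 280
((T₁·T₂)·T₃): 5×14 by 14×16 → 5×16, cost 5·14·16 = 1120; cumulative 1400
Total: 1400 scalar multiplications.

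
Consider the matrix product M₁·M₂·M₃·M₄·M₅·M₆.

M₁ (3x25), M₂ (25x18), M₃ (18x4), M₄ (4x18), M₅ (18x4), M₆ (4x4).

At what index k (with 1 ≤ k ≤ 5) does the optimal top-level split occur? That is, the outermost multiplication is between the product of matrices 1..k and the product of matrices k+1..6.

Adjacent pairs: M₁M₂ = 3·25·18 = 1350; M₂M₃ = 25·18·4 = 1800; M₃M₄ = 18·4·18 = 1296; M₄M₅ = 4·18·4 = 288; M₅M₆ = 18·4·4 = 288.
Length 3: M₁..M₃: k=1: 0+1800+3·25·4=2100; k=2: 1350+0+3·18·4=1566 → min 1566 | M₂..M₄: k=2: 0+1296+25·18·18=9396; k=3: 1800+0+25·4·18=3600 → min 3600 | M₃..M₅: k=3: 0+288+18·4·4=576; k=4: 1296+0+18·18·4=2592 → min 576 | M₄..M₆: k=4: 0+288+4·18·4=576; k=5: 288+0+4·4·4=352 → min 352.
Length 4: M₁..M₄: k=1: 0+3600+3·25·18=4950; k=2: 1350+1296+3·18·18=3618; k=3: 1566+0+3·4·18=1782 → min 1782 | M₂..M₅: k=2: 0+576+25·18·4=2376; k=3: 1800+288+25·4·4=2488; k=4: 3600+0+25·18·4=5400 → min 2376 | M₃..M₆: k=3: 0+352+18·4·4=640; k=4: 1296+288+18·18·4=2880; k=5: 576+0+18·4·4=864 → min 640.
Length 5: M₁..M₅: k=1: 0+2376+3·25·4=2676; k=2: 1350+576+3·18·4=2142; k=3: 1566+288+3·4·4=1902; k=4: 1782+0+3·18·4=1998 → min 1902 | M₂..M₆: k=2: 0+640+25·18·4=2440; k=3: 1800+352+25·4·4=2552; k=4: 3600+288+25·18·4=5688; k=5: 2376+0+25·4·4=2776 → min 2440.
Top-level splits: k=1: (M₁..M₁)·(M₂..M₆) → 0+2440+3·25·4 = 2740; k=2: (M₁..M₂)·(M₃..M₆) → 1350+640+3·18·4 = 2206; k=3: (M₁..M₃)·(M₄..M₆) → 1566+352+3·4·4 = 1966; k=4: (M₁..M₄)·(M₅..M₆) → 1782+288+3·18·4 = 2286; k=5: (M₁..M₅)·(M₆..M₆) → 1902+0+3·4·4 = 1950.
Best split is after M₅, i.e. k = 5.

5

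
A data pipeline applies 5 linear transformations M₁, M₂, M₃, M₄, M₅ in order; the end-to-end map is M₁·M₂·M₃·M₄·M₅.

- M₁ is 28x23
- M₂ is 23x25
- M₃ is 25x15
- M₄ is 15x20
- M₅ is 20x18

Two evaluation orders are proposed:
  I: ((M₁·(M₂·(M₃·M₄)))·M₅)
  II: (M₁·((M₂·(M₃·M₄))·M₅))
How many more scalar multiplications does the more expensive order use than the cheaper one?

Order I = ((M₁·(M₂·(M₃·M₄)))·M₅): (M₃·M₄): 25×15 by 15×20 → 25×20, cost 25·15·20 = 7500; (M₂·(M₃·M₄)): 23×25 by 25×20 → 23×20, cost 23·25·20 = 11500; cumulative 19000; (M₁·(M₂·(M₃·M₄))): 28×23 by 23×20 → 28×20, cost 28·23·20 = 12880; cumulative 31880; ((M₁·(M₂·(M₃·M₄)))·M₅): 28×20 by 20×18 → 28×18, cost 28·20·18 = 10080; cumulative 41960. Total 41960.
Order II = (M₁·((M₂·(M₃·M₄))·M₅)): (M₃·M₄): 25×15 by 15×20 → 25×20, cost 25·15·20 = 7500; (M₂·(M₃·M₄)): 23×25 by 25×20 → 23×20, cost 23·25·20 = 11500; cumulative 19000; ((M₂·(M₃·M₄))·M₅): 23×20 by 20×18 → 23×18, cost 23·20·18 = 8280; cumulative 27280; (M₁·((M₂·(M₃·M₄))·M₅)): 28×23 by 23×18 → 28×18, cost 28·23·18 = 11592; cumulative 38872. Total 38872.
Difference: |41960 − 38872| = 3088.

3088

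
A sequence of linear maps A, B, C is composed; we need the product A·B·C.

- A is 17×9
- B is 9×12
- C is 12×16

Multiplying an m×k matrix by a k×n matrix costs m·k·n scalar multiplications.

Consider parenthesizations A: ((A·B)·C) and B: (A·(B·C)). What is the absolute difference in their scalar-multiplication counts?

924

Order A = ((A·B)·C): (A·B): 17×9 by 9×12 → 17×12, cost 17·9·12 = 1836; ((A·B)·C): 17×12 by 12×16 → 17×16, cost 17·12·16 = 3264; cumulative 5100. Total 5100.
Order B = (A·(B·C)): (B·C): 9×12 by 12×16 → 9×16, cost 9·12·16 = 1728; (A·(B·C)): 17×9 by 9×16 → 17×16, cost 17·9·16 = 2448; cumulative 4176. Total 4176.
Difference: |5100 − 4176| = 924.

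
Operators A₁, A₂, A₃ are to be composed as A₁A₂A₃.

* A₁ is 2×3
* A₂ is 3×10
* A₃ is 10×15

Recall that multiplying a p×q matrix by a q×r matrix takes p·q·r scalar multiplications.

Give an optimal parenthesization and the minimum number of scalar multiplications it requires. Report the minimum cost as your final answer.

360

(A₁(A₂A₃)): cost 540.
((A₁A₂)A₃): cost 360.
Optimal: ((A₁A₂)A₃) with cost 360.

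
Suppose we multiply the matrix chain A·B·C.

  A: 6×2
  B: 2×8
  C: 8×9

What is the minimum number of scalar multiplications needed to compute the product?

252

Order (A·(B·C)): (B·C): 2×8 by 8×9 → 2×9, cost 2·8·9 = 144; (A·(B·C)): 6×2 by 2×9 → 6×9, cost 6·2·9 = 108; cumulative 252. Total 252.
Order ((A·B)·C): (A·B): 6×2 by 2×8 → 6×8, cost 6·2·8 = 96; ((A·B)·C): 6×8 by 8×9 → 6×9, cost 6·8·9 = 432; cumulative 528. Total 528.
Minimum: 252.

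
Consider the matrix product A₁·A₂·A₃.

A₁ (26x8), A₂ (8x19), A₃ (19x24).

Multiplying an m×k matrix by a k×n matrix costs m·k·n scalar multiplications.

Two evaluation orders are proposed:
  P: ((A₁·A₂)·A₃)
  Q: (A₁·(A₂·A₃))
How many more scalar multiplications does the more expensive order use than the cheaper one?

7168

Order P = ((A₁·A₂)·A₃): (A₁·A₂): 26×8 by 8×19 → 26×19, cost 26·8·19 = 3952; ((A₁·A₂)·A₃): 26×19 by 19×24 → 26×24, cost 26·19·24 = 11856; cumulative 15808. Total 15808.
Order Q = (A₁·(A₂·A₃)): (A₂·A₃): 8×19 by 19×24 → 8×24, cost 8·19·24 = 3648; (A₁·(A₂·A₃)): 26×8 by 8×24 → 26×24, cost 26·8·24 = 4992; cumulative 8640. Total 8640.
Difference: |15808 − 8640| = 7168.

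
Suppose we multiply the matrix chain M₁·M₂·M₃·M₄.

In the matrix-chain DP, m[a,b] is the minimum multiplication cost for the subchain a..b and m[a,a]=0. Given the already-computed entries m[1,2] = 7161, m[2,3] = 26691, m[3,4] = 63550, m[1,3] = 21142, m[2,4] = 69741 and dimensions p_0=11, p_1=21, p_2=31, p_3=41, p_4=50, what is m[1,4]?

m[1,4] = min over k∈[1,3] of m[1,k]+m[k+1,4]+p_{0}·p_k·p_{4}.
k=1: 0 + 69741 + 11·21·50 = 81291; k=2: 7161 + 63550 + 11·31·50 = 87761; k=3: 21142 + 0 + 11·41·50 = 43692.
Minimum: 43692 at k=3.

43692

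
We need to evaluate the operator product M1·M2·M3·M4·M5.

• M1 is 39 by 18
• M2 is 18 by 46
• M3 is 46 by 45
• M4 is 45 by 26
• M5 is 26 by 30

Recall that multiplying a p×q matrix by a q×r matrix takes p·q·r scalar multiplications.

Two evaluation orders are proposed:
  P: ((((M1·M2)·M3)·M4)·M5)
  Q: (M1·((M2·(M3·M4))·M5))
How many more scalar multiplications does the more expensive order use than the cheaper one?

78624

Order P = ((((M1·M2)·M3)·M4)·M5): (M1·M2): 39×18 by 18×46 → 39×46, cost 39·18·46 = 32292; ((M1·M2)·M3): 39×46 by 46×45 → 39×45, cost 39·46·45 = 80730; cumulative 113022; (((M1·M2)·M3)·M4): 39×45 by 45×26 → 39×26, cost 39·45·26 = 45630; cumulative 158652; ((((M1·M2)·M3)·M4)·M5): 39×26 by 26×30 → 39×30, cost 39·26·30 = 30420; cumulative 189072. Total 189072.
Order Q = (M1·((M2·(M3·M4))·M5)): (M3·M4): 46×45 by 45×26 → 46×26, cost 46·45·26 = 53820; (M2·(M3·M4)): 18×46 by 46×26 → 18×26, cost 18·46·26 = 21528; cumulative 75348; ((M2·(M3·M4))·M5): 18×26 by 26×30 → 18×30, cost 18·26·30 = 14040; cumulative 89388; (M1·((M2·(M3·M4))·M5)): 39×18 by 18×30 → 39×30, cost 39·18·30 = 21060; cumulative 110448. Total 110448.
Difference: |189072 − 110448| = 78624.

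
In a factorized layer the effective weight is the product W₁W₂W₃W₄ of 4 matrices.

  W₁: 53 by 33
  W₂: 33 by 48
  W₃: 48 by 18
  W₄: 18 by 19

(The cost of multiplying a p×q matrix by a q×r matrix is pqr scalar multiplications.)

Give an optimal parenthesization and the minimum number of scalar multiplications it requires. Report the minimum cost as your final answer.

Adjacent pairs: W₁W₂ = 53·33·48 = 83952; W₂W₃ = 33·48·18 = 28512; W₃W₄ = 48·18·19 = 16416.
Length 3: W₁..W₃: k=1: 0+28512+53·33·18=59994; k=2: 83952+0+53·48·18=129744 → min 59994 | W₂..W₄: k=2: 0+16416+33·48·19=46512; k=3: 28512+0+33·18·19=39798 → min 39798.
Length 4: W₁..W₄: k=1: 0+39798+53·33·19=73029; k=2: 83952+16416+53·48·19=148704; k=3: 59994+0+53·18·19=78120 → min 73029.
Optimal parenthesization: (W₁((W₂W₃)W₄)) with cost 73029.

73029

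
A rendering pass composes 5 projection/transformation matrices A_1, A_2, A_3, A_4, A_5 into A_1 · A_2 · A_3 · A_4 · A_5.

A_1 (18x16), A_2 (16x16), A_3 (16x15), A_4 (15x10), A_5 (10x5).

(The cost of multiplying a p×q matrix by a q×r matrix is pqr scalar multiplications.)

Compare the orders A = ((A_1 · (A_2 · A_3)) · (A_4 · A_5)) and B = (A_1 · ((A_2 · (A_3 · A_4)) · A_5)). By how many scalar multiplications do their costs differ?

Order A = ((A_1 · (A_2 · A_3)) · (A_4 · A_5)): (A_2 · A_3): 16×16 by 16×15 → 16×15, cost 16·16·15 = 3840; (A_1 · (A_2 · A_3)): 18×16 by 16×15 → 18×15, cost 18·16·15 = 4320; cumulative 8160; (A_4 · A_5): 15×10 by 10×5 → 15×5, cost 15·10·5 = 750; ((A_1 · (A_2 · A_3)) · (A_4 · A_5)): 18×15 by 15×5 → 18×5, cost 18·15·5 = 1350; cumulative 10260. Total 10260.
Order B = (A_1 · ((A_2 · (A_3 · A_4)) · A_5)): (A_3 · A_4): 16×15 by 15×10 → 16×10, cost 16·15·10 = 2400; (A_2 · (A_3 · A_4)): 16×16 by 16×10 → 16×10, cost 16·16·10 = 2560; cumulative 4960; ((A_2 · (A_3 · A_4)) · A_5): 16×10 by 10×5 → 16×5, cost 16·10·5 = 800; cumulative 5760; (A_1 · ((A_2 · (A_3 · A_4)) · A_5)): 18×16 by 16×5 → 18×5, cost 18·16·5 = 1440; cumulative 7200. Total 7200.
Difference: |10260 − 7200| = 3060.

3060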